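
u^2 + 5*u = u*(u + 5)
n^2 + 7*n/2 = n*(n + 7/2)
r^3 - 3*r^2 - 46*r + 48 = (r - 8)*(r - 1)*(r + 6)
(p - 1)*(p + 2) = p^2 + p - 2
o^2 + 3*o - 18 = (o - 3)*(o + 6)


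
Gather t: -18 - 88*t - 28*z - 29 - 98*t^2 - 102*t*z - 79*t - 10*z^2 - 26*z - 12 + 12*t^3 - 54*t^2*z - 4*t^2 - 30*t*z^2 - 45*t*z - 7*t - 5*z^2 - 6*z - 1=12*t^3 + t^2*(-54*z - 102) + t*(-30*z^2 - 147*z - 174) - 15*z^2 - 60*z - 60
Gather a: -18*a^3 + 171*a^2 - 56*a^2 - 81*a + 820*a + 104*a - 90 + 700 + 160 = -18*a^3 + 115*a^2 + 843*a + 770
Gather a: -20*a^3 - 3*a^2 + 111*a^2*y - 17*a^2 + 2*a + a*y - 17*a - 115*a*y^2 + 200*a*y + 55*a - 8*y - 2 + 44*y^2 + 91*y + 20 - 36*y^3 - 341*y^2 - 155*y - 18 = -20*a^3 + a^2*(111*y - 20) + a*(-115*y^2 + 201*y + 40) - 36*y^3 - 297*y^2 - 72*y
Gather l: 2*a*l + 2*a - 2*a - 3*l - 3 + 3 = l*(2*a - 3)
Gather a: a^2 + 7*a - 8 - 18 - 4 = a^2 + 7*a - 30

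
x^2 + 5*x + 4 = (x + 1)*(x + 4)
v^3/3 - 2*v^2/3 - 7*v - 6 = (v/3 + 1/3)*(v - 6)*(v + 3)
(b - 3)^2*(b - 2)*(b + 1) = b^4 - 7*b^3 + 13*b^2 + 3*b - 18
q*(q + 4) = q^2 + 4*q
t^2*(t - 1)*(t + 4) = t^4 + 3*t^3 - 4*t^2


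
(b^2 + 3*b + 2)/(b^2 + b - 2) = (b + 1)/(b - 1)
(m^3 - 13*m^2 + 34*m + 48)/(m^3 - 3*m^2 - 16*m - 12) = (m - 8)/(m + 2)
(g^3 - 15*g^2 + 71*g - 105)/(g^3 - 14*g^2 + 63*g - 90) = (g - 7)/(g - 6)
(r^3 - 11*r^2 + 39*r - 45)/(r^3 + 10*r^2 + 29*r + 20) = (r^3 - 11*r^2 + 39*r - 45)/(r^3 + 10*r^2 + 29*r + 20)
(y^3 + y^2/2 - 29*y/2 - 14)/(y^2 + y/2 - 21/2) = (y^2 - 3*y - 4)/(y - 3)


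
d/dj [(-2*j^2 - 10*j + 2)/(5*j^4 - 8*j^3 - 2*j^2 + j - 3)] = 2*(10*j^5 + 67*j^4 - 100*j^3 + 13*j^2 + 10*j + 14)/(25*j^8 - 80*j^7 + 44*j^6 + 42*j^5 - 42*j^4 + 44*j^3 + 13*j^2 - 6*j + 9)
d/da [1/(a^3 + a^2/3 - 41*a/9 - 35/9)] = 9*(-27*a^2 - 6*a + 41)/(9*a^3 + 3*a^2 - 41*a - 35)^2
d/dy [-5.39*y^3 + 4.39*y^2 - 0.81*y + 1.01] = -16.17*y^2 + 8.78*y - 0.81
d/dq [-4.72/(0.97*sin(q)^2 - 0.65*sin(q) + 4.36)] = (9.1568*sin(q) - 3.068)*cos(q)/(0.97*sin(q)^2 - 0.65*sin(q) + 4.36)^2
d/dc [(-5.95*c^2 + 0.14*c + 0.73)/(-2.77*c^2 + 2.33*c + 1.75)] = (-13.4757*c^2 - 16.7808*c - 1.4559)/(7.6729*c^4 - 12.9082*c^3 - 4.2661*c^2 + 8.155*c + 3.0625)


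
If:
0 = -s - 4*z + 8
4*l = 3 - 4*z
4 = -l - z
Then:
No Solution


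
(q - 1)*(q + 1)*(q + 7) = q^3 + 7*q^2 - q - 7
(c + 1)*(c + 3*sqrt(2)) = c^2 + c + 3*sqrt(2)*c + 3*sqrt(2)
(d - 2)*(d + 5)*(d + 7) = d^3 + 10*d^2 + 11*d - 70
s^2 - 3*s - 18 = (s - 6)*(s + 3)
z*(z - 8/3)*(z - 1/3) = z^3 - 3*z^2 + 8*z/9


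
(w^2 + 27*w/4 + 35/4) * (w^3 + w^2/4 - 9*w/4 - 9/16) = w^5 + 7*w^4 + 131*w^3/16 - 217*w^2/16 - 1503*w/64 - 315/64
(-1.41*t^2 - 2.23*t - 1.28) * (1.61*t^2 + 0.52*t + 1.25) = -2.2701*t^4 - 4.3235*t^3 - 4.9829*t^2 - 3.4531*t - 1.6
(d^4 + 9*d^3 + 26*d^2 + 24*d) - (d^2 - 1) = d^4 + 9*d^3 + 25*d^2 + 24*d + 1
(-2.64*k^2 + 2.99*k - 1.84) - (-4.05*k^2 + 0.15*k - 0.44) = 1.41*k^2 + 2.84*k - 1.4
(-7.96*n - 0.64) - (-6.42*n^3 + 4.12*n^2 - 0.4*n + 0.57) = 6.42*n^3 - 4.12*n^2 - 7.56*n - 1.21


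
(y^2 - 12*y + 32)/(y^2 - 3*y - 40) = (y - 4)/(y + 5)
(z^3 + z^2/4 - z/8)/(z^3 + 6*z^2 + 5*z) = (z^2 + z/4 - 1/8)/(z^2 + 6*z + 5)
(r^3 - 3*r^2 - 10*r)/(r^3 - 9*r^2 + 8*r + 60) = r/(r - 6)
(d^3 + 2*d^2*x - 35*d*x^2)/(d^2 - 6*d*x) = (d^2 + 2*d*x - 35*x^2)/(d - 6*x)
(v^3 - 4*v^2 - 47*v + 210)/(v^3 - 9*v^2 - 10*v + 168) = (v^2 + 2*v - 35)/(v^2 - 3*v - 28)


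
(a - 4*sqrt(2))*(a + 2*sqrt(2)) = a^2 - 2*sqrt(2)*a - 16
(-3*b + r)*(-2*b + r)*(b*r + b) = 6*b^3*r + 6*b^3 - 5*b^2*r^2 - 5*b^2*r + b*r^3 + b*r^2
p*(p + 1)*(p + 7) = p^3 + 8*p^2 + 7*p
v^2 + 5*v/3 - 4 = (v - 4/3)*(v + 3)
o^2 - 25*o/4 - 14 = (o - 8)*(o + 7/4)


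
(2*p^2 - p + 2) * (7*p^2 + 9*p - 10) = 14*p^4 + 11*p^3 - 15*p^2 + 28*p - 20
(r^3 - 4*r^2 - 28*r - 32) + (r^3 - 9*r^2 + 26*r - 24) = 2*r^3 - 13*r^2 - 2*r - 56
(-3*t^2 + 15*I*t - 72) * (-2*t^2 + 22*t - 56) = 6*t^4 - 66*t^3 - 30*I*t^3 + 312*t^2 + 330*I*t^2 - 1584*t - 840*I*t + 4032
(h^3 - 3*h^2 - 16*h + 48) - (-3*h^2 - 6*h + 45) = h^3 - 10*h + 3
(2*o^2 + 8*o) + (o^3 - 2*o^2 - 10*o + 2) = o^3 - 2*o + 2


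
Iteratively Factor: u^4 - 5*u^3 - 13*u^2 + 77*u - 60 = (u - 3)*(u^3 - 2*u^2 - 19*u + 20) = (u - 3)*(u - 1)*(u^2 - u - 20) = (u - 5)*(u - 3)*(u - 1)*(u + 4)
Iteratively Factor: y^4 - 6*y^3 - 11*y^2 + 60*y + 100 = (y - 5)*(y^3 - y^2 - 16*y - 20) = (y - 5)*(y + 2)*(y^2 - 3*y - 10) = (y - 5)^2*(y + 2)*(y + 2)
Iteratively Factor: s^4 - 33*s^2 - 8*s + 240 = (s + 4)*(s^3 - 4*s^2 - 17*s + 60) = (s + 4)^2*(s^2 - 8*s + 15) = (s - 3)*(s + 4)^2*(s - 5)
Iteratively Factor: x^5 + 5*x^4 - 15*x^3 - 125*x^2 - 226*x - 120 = (x + 4)*(x^4 + x^3 - 19*x^2 - 49*x - 30) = (x + 1)*(x + 4)*(x^3 - 19*x - 30) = (x - 5)*(x + 1)*(x + 4)*(x^2 + 5*x + 6) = (x - 5)*(x + 1)*(x + 3)*(x + 4)*(x + 2)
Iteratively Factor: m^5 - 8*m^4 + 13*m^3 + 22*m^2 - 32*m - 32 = (m - 2)*(m^4 - 6*m^3 + m^2 + 24*m + 16) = (m - 2)*(m + 1)*(m^3 - 7*m^2 + 8*m + 16) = (m - 4)*(m - 2)*(m + 1)*(m^2 - 3*m - 4) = (m - 4)^2*(m - 2)*(m + 1)*(m + 1)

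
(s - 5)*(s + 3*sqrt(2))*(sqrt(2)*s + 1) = sqrt(2)*s^3 - 5*sqrt(2)*s^2 + 7*s^2 - 35*s + 3*sqrt(2)*s - 15*sqrt(2)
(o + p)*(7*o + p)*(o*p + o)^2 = 7*o^4*p^2 + 14*o^4*p + 7*o^4 + 8*o^3*p^3 + 16*o^3*p^2 + 8*o^3*p + o^2*p^4 + 2*o^2*p^3 + o^2*p^2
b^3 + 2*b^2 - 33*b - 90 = (b - 6)*(b + 3)*(b + 5)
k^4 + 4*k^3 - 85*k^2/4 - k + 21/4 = (k - 3)*(k - 1/2)*(k + 1/2)*(k + 7)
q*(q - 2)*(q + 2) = q^3 - 4*q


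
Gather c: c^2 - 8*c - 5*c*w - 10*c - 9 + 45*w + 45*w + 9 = c^2 + c*(-5*w - 18) + 90*w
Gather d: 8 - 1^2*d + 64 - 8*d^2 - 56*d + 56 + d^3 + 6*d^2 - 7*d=d^3 - 2*d^2 - 64*d + 128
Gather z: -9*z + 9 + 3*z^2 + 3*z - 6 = 3*z^2 - 6*z + 3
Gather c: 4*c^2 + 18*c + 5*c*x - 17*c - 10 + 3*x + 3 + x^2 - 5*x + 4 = 4*c^2 + c*(5*x + 1) + x^2 - 2*x - 3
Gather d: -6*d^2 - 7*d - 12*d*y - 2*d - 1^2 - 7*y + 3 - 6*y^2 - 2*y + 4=-6*d^2 + d*(-12*y - 9) - 6*y^2 - 9*y + 6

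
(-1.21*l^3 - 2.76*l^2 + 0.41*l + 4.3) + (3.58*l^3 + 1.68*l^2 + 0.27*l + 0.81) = 2.37*l^3 - 1.08*l^2 + 0.68*l + 5.11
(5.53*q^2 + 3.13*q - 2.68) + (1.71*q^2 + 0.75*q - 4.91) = 7.24*q^2 + 3.88*q - 7.59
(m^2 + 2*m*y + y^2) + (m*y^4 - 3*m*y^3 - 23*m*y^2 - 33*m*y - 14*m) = m^2 + m*y^4 - 3*m*y^3 - 23*m*y^2 - 31*m*y - 14*m + y^2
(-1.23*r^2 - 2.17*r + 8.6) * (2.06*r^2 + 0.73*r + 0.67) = -2.5338*r^4 - 5.3681*r^3 + 15.3078*r^2 + 4.8241*r + 5.762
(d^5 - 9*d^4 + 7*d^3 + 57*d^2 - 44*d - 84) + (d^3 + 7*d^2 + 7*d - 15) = d^5 - 9*d^4 + 8*d^3 + 64*d^2 - 37*d - 99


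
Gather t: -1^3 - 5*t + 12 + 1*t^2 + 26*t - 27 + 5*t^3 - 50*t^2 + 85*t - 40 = 5*t^3 - 49*t^2 + 106*t - 56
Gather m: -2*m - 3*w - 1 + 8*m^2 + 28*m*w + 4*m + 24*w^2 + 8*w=8*m^2 + m*(28*w + 2) + 24*w^2 + 5*w - 1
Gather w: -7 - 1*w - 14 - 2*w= -3*w - 21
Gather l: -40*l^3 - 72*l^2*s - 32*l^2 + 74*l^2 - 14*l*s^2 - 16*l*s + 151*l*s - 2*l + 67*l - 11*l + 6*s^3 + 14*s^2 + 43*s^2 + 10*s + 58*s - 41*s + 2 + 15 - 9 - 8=-40*l^3 + l^2*(42 - 72*s) + l*(-14*s^2 + 135*s + 54) + 6*s^3 + 57*s^2 + 27*s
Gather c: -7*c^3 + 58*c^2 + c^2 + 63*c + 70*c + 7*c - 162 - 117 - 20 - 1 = -7*c^3 + 59*c^2 + 140*c - 300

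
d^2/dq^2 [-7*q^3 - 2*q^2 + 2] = -42*q - 4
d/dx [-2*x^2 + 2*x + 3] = 2 - 4*x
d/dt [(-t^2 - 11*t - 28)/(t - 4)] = (-t^2 + 8*t + 72)/(t^2 - 8*t + 16)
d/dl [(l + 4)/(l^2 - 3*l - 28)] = -1/(l^2 - 14*l + 49)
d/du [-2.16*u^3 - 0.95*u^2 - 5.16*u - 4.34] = -6.48*u^2 - 1.9*u - 5.16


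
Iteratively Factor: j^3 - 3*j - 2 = (j - 2)*(j^2 + 2*j + 1) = (j - 2)*(j + 1)*(j + 1)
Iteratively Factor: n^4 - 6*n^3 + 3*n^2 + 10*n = (n - 2)*(n^3 - 4*n^2 - 5*n) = (n - 2)*(n + 1)*(n^2 - 5*n) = (n - 5)*(n - 2)*(n + 1)*(n)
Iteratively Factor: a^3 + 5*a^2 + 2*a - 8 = (a - 1)*(a^2 + 6*a + 8) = (a - 1)*(a + 2)*(a + 4)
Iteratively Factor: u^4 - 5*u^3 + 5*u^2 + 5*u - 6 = (u + 1)*(u^3 - 6*u^2 + 11*u - 6) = (u - 3)*(u + 1)*(u^2 - 3*u + 2) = (u - 3)*(u - 1)*(u + 1)*(u - 2)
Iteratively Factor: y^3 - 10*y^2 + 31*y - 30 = (y - 5)*(y^2 - 5*y + 6) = (y - 5)*(y - 3)*(y - 2)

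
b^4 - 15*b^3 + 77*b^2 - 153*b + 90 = (b - 6)*(b - 5)*(b - 3)*(b - 1)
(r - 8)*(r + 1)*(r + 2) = r^3 - 5*r^2 - 22*r - 16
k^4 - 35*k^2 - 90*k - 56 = (k - 7)*(k + 1)*(k + 2)*(k + 4)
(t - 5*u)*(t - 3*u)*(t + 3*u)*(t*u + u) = t^4*u - 5*t^3*u^2 + t^3*u - 9*t^2*u^3 - 5*t^2*u^2 + 45*t*u^4 - 9*t*u^3 + 45*u^4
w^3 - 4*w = w*(w - 2)*(w + 2)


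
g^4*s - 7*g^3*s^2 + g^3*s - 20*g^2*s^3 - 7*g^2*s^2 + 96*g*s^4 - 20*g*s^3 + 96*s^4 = (g - 8*s)*(g - 3*s)*(g + 4*s)*(g*s + s)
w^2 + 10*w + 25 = (w + 5)^2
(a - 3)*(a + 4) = a^2 + a - 12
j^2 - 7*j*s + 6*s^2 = (j - 6*s)*(j - s)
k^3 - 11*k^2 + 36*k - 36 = (k - 6)*(k - 3)*(k - 2)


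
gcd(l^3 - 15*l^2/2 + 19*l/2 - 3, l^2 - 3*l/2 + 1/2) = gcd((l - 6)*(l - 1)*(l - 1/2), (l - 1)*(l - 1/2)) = l^2 - 3*l/2 + 1/2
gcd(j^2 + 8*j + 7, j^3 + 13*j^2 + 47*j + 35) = j^2 + 8*j + 7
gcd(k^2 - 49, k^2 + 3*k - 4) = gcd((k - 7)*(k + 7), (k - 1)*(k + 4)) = 1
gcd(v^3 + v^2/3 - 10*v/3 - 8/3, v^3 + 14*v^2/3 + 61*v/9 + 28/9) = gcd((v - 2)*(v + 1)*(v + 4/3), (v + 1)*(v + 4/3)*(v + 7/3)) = v^2 + 7*v/3 + 4/3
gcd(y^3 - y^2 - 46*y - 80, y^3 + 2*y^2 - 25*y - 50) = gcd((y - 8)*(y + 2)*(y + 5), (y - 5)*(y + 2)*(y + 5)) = y^2 + 7*y + 10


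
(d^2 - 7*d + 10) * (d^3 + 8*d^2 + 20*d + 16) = d^5 + d^4 - 26*d^3 - 44*d^2 + 88*d + 160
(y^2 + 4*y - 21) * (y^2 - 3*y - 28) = y^4 + y^3 - 61*y^2 - 49*y + 588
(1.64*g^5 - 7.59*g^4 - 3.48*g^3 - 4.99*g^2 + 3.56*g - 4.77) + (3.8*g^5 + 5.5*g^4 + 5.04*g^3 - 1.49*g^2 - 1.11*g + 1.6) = 5.44*g^5 - 2.09*g^4 + 1.56*g^3 - 6.48*g^2 + 2.45*g - 3.17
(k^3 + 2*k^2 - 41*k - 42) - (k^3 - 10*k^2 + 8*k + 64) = 12*k^2 - 49*k - 106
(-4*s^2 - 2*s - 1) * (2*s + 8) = -8*s^3 - 36*s^2 - 18*s - 8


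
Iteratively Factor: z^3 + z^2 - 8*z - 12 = (z - 3)*(z^2 + 4*z + 4) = (z - 3)*(z + 2)*(z + 2)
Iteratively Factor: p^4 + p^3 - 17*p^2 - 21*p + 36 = (p - 4)*(p^3 + 5*p^2 + 3*p - 9) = (p - 4)*(p + 3)*(p^2 + 2*p - 3) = (p - 4)*(p + 3)^2*(p - 1)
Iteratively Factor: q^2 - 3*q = (q)*(q - 3)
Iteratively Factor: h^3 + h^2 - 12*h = (h + 4)*(h^2 - 3*h) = (h - 3)*(h + 4)*(h)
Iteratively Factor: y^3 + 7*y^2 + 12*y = (y + 3)*(y^2 + 4*y) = y*(y + 3)*(y + 4)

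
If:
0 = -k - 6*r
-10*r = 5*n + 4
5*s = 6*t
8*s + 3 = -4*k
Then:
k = -12*t/5 - 3/4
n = -4*t/5 - 21/20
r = 2*t/5 + 1/8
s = 6*t/5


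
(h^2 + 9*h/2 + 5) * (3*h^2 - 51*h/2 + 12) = 3*h^4 - 12*h^3 - 351*h^2/4 - 147*h/2 + 60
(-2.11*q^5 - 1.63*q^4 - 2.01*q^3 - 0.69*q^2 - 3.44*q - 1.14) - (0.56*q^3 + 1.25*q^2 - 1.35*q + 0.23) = -2.11*q^5 - 1.63*q^4 - 2.57*q^3 - 1.94*q^2 - 2.09*q - 1.37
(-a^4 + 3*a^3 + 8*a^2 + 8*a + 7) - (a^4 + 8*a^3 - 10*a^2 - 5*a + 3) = -2*a^4 - 5*a^3 + 18*a^2 + 13*a + 4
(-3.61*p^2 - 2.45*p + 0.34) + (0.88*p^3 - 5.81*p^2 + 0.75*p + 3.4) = 0.88*p^3 - 9.42*p^2 - 1.7*p + 3.74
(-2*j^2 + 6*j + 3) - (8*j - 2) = -2*j^2 - 2*j + 5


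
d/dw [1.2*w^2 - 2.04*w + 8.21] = 2.4*w - 2.04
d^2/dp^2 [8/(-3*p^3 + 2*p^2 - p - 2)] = 16*((9*p - 2)*(3*p^3 - 2*p^2 + p + 2) - (9*p^2 - 4*p + 1)^2)/(3*p^3 - 2*p^2 + p + 2)^3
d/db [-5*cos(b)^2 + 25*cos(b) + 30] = 5*(2*cos(b) - 5)*sin(b)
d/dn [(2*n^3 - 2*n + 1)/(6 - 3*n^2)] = 2*(-n^4 + 5*n^2 + n - 2)/(3*(n^4 - 4*n^2 + 4))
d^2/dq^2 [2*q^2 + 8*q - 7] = 4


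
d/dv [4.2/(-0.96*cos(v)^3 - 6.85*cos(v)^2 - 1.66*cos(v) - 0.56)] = (12.096*sin(v)^2 - 57.54*cos(v) - 19.068)*sin(v)/(0.96*cos(v)^3 + 6.85*cos(v)^2 + 1.66*cos(v) + 0.56)^2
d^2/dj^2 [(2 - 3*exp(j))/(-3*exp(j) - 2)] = (24 - 36*exp(j))*exp(j)/(27*exp(3*j) + 54*exp(2*j) + 36*exp(j) + 8)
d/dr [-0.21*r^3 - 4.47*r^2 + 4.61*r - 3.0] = -0.63*r^2 - 8.94*r + 4.61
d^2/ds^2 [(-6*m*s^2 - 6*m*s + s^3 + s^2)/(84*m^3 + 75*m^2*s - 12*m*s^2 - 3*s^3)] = 2*(-s*(-25*m^2 + 8*m*s + 3*s^2)^2*(6*m*s + 6*m - s^2 - s) - (s*(4*m + 3*s)*(6*m*s + 6*m - s^2 - s) + (-25*m^2 + 8*m*s + 3*s^2)*(12*m*s + 6*m - 3*s^2 - 2*s))*(28*m^3 + 25*m^2*s - 4*m*s^2 - s^3) + (-6*m + 3*s + 1)*(28*m^3 + 25*m^2*s - 4*m*s^2 - s^3)^2)/(3*(28*m^3 + 25*m^2*s - 4*m*s^2 - s^3)^3)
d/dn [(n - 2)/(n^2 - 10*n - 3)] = (n^2 - 10*n - 2*(n - 5)*(n - 2) - 3)/(-n^2 + 10*n + 3)^2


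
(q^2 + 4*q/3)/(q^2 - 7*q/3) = (3*q + 4)/(3*q - 7)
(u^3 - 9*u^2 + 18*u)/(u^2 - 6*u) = u - 3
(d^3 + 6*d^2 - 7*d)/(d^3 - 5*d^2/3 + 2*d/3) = 3*(d + 7)/(3*d - 2)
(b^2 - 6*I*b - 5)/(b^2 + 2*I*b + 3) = (b - 5*I)/(b + 3*I)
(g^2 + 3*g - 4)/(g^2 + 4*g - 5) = (g + 4)/(g + 5)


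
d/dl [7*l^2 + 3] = 14*l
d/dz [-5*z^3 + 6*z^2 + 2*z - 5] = -15*z^2 + 12*z + 2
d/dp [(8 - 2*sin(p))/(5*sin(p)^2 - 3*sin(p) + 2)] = 10*(sin(p)^2 - 8*sin(p) + 2)*cos(p)/(5*sin(p)^2 - 3*sin(p) + 2)^2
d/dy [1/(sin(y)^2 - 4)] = -2*sin(y)*cos(y)/(sin(y)^2 - 4)^2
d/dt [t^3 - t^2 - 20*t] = 3*t^2 - 2*t - 20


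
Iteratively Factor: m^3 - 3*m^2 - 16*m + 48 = (m - 4)*(m^2 + m - 12) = (m - 4)*(m + 4)*(m - 3)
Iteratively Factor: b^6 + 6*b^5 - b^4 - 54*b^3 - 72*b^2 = (b - 3)*(b^5 + 9*b^4 + 26*b^3 + 24*b^2) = b*(b - 3)*(b^4 + 9*b^3 + 26*b^2 + 24*b) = b*(b - 3)*(b + 4)*(b^3 + 5*b^2 + 6*b) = b*(b - 3)*(b + 3)*(b + 4)*(b^2 + 2*b) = b*(b - 3)*(b + 2)*(b + 3)*(b + 4)*(b)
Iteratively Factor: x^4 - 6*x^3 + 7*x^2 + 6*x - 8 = (x - 2)*(x^3 - 4*x^2 - x + 4) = (x - 2)*(x - 1)*(x^2 - 3*x - 4) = (x - 2)*(x - 1)*(x + 1)*(x - 4)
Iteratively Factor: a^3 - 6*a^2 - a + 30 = (a - 3)*(a^2 - 3*a - 10) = (a - 5)*(a - 3)*(a + 2)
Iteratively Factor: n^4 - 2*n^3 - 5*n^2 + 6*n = (n - 1)*(n^3 - n^2 - 6*n) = n*(n - 1)*(n^2 - n - 6) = n*(n - 1)*(n + 2)*(n - 3)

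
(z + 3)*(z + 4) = z^2 + 7*z + 12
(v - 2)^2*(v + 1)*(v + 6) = v^4 + 3*v^3 - 18*v^2 + 4*v + 24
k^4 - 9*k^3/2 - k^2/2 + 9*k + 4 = (k - 4)*(k - 2)*(k + 1/2)*(k + 1)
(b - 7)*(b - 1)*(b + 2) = b^3 - 6*b^2 - 9*b + 14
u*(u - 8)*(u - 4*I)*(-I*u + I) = -I*u^4 - 4*u^3 + 9*I*u^3 + 36*u^2 - 8*I*u^2 - 32*u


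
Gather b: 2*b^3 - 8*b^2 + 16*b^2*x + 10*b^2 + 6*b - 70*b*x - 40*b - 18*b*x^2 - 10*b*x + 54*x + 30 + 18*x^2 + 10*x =2*b^3 + b^2*(16*x + 2) + b*(-18*x^2 - 80*x - 34) + 18*x^2 + 64*x + 30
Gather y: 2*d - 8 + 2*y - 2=2*d + 2*y - 10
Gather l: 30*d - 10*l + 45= 30*d - 10*l + 45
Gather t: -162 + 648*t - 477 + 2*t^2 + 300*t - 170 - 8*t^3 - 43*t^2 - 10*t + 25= -8*t^3 - 41*t^2 + 938*t - 784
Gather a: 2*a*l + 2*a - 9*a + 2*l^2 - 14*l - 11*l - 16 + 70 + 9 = a*(2*l - 7) + 2*l^2 - 25*l + 63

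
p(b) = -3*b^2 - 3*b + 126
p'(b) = -6*b - 3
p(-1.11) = 125.63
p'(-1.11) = 3.66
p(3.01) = 89.79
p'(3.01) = -21.06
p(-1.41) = 124.27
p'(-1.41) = 5.46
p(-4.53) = 78.03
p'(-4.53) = 24.18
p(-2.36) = 116.37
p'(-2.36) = 11.16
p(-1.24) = 125.11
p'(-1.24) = 4.44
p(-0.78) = 126.51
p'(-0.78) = 1.68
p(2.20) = 104.88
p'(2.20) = -16.20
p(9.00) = -144.00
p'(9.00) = -57.00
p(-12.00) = -270.00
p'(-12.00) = 69.00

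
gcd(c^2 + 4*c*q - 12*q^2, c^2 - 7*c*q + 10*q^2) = -c + 2*q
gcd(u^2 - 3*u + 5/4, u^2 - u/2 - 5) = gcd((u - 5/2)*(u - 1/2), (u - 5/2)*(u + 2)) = u - 5/2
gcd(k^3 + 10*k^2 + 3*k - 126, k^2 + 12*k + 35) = k + 7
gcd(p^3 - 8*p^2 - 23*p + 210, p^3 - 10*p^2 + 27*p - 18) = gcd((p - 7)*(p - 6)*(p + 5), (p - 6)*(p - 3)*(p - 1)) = p - 6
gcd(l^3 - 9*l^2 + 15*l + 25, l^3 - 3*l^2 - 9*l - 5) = l^2 - 4*l - 5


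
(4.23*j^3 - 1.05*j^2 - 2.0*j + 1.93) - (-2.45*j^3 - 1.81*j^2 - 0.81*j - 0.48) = 6.68*j^3 + 0.76*j^2 - 1.19*j + 2.41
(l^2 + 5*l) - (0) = l^2 + 5*l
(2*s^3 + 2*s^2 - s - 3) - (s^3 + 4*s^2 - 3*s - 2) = s^3 - 2*s^2 + 2*s - 1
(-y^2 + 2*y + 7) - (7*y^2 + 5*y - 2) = -8*y^2 - 3*y + 9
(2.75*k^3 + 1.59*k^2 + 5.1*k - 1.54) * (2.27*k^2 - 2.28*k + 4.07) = 6.2425*k^5 - 2.6607*k^4 + 19.1443*k^3 - 8.6525*k^2 + 24.2682*k - 6.2678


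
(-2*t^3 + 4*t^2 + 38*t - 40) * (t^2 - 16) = -2*t^5 + 4*t^4 + 70*t^3 - 104*t^2 - 608*t + 640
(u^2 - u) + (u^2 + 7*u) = 2*u^2 + 6*u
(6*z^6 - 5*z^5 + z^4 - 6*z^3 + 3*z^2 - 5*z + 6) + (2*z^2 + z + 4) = 6*z^6 - 5*z^5 + z^4 - 6*z^3 + 5*z^2 - 4*z + 10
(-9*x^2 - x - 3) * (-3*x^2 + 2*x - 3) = 27*x^4 - 15*x^3 + 34*x^2 - 3*x + 9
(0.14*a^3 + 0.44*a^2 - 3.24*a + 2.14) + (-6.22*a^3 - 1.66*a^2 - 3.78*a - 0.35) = -6.08*a^3 - 1.22*a^2 - 7.02*a + 1.79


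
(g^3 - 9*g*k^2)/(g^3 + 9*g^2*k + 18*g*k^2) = (g - 3*k)/(g + 6*k)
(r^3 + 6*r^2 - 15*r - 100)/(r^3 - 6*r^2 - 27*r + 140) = (r + 5)/(r - 7)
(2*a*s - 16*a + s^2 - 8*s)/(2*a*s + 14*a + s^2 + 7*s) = (s - 8)/(s + 7)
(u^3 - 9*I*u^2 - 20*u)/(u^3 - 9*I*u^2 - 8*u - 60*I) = u*(u - 4*I)/(u^2 - 4*I*u + 12)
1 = 1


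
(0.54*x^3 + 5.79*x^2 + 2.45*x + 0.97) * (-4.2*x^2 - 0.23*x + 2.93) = -2.268*x^5 - 24.4422*x^4 - 10.0395*x^3 + 12.3272*x^2 + 6.9554*x + 2.8421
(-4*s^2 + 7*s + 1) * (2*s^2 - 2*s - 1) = -8*s^4 + 22*s^3 - 8*s^2 - 9*s - 1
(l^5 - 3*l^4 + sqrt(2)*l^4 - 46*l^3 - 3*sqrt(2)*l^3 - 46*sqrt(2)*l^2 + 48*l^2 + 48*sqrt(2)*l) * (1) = l^5 - 3*l^4 + sqrt(2)*l^4 - 46*l^3 - 3*sqrt(2)*l^3 - 46*sqrt(2)*l^2 + 48*l^2 + 48*sqrt(2)*l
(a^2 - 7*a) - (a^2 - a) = -6*a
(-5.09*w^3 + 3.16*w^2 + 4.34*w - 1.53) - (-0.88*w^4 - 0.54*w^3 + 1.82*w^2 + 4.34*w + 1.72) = 0.88*w^4 - 4.55*w^3 + 1.34*w^2 - 3.25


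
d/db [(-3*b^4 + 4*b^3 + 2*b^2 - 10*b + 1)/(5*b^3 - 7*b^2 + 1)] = (-15*b^6 + 42*b^5 - 38*b^4 + 88*b^3 - 73*b^2 + 18*b - 10)/(25*b^6 - 70*b^5 + 49*b^4 + 10*b^3 - 14*b^2 + 1)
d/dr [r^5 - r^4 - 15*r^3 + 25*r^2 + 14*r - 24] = 5*r^4 - 4*r^3 - 45*r^2 + 50*r + 14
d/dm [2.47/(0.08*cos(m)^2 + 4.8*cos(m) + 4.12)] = (0.3952*cos(m) + 11.856)*sin(m)/(0.08*cos(m)^2 + 4.8*cos(m) + 4.12)^2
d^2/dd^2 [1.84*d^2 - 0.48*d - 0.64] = 3.68000000000000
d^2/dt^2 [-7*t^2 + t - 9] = -14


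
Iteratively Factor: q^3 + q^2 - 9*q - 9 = (q + 3)*(q^2 - 2*q - 3) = (q + 1)*(q + 3)*(q - 3)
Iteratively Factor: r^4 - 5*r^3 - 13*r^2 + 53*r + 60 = (r - 5)*(r^3 - 13*r - 12) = (r - 5)*(r - 4)*(r^2 + 4*r + 3) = (r - 5)*(r - 4)*(r + 3)*(r + 1)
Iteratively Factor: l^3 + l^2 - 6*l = (l - 2)*(l^2 + 3*l) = (l - 2)*(l + 3)*(l)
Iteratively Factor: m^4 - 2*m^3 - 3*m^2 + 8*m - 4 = (m - 1)*(m^3 - m^2 - 4*m + 4) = (m - 2)*(m - 1)*(m^2 + m - 2) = (m - 2)*(m - 1)*(m + 2)*(m - 1)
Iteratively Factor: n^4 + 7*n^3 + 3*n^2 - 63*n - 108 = (n + 3)*(n^3 + 4*n^2 - 9*n - 36) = (n + 3)*(n + 4)*(n^2 - 9) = (n + 3)^2*(n + 4)*(n - 3)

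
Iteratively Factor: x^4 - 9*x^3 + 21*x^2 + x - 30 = (x - 3)*(x^3 - 6*x^2 + 3*x + 10) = (x - 3)*(x - 2)*(x^2 - 4*x - 5) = (x - 5)*(x - 3)*(x - 2)*(x + 1)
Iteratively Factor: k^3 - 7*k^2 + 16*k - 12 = (k - 2)*(k^2 - 5*k + 6) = (k - 2)^2*(k - 3)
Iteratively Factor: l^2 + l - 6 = (l - 2)*(l + 3)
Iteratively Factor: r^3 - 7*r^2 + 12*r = (r - 3)*(r^2 - 4*r) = r*(r - 3)*(r - 4)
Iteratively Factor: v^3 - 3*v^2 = (v)*(v^2 - 3*v) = v*(v - 3)*(v)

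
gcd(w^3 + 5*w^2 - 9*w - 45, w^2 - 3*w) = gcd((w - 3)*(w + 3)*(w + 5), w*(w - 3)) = w - 3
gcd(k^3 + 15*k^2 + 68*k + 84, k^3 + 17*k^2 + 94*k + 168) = k^2 + 13*k + 42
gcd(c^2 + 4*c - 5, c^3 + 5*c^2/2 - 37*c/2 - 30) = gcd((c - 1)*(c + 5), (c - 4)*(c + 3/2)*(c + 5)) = c + 5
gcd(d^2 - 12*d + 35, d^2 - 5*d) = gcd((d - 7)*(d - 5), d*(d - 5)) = d - 5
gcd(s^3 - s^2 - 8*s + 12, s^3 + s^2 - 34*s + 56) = s - 2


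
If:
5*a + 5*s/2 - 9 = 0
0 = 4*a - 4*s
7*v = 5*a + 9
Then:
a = 6/5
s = 6/5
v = 15/7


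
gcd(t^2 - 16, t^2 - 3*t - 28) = t + 4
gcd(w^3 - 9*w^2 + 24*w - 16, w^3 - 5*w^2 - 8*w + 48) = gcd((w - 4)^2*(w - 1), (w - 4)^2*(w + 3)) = w^2 - 8*w + 16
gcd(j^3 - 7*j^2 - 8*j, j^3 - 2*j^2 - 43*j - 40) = j^2 - 7*j - 8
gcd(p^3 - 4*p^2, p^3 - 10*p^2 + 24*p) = p^2 - 4*p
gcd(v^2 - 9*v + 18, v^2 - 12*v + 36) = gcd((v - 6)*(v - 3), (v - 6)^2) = v - 6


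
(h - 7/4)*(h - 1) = h^2 - 11*h/4 + 7/4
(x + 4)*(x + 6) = x^2 + 10*x + 24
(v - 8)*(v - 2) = v^2 - 10*v + 16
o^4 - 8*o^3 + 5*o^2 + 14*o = o*(o - 7)*(o - 2)*(o + 1)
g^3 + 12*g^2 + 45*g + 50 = (g + 2)*(g + 5)^2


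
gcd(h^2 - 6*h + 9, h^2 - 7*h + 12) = h - 3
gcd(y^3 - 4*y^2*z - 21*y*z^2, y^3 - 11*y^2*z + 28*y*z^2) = y^2 - 7*y*z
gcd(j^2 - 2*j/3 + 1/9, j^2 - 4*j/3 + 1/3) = j - 1/3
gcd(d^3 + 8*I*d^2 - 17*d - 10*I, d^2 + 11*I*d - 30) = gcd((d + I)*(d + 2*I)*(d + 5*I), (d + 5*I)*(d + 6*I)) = d + 5*I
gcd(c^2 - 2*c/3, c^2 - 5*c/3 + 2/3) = c - 2/3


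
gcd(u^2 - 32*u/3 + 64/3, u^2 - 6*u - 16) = u - 8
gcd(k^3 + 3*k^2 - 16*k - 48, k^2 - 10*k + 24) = k - 4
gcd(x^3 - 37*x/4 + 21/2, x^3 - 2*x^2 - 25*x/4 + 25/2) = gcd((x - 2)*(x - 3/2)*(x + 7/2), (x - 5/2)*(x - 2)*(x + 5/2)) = x - 2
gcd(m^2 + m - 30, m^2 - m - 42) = m + 6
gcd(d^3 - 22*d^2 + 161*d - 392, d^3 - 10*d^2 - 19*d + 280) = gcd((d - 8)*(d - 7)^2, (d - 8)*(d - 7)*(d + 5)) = d^2 - 15*d + 56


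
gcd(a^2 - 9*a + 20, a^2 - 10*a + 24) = a - 4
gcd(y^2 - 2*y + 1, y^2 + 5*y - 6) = y - 1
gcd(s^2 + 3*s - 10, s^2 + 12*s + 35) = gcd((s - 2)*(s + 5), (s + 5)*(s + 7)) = s + 5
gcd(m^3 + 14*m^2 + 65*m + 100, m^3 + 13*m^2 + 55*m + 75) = m^2 + 10*m + 25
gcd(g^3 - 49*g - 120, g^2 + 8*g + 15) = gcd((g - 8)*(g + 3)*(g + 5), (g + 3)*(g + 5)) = g^2 + 8*g + 15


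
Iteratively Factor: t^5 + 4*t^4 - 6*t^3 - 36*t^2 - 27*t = (t - 3)*(t^4 + 7*t^3 + 15*t^2 + 9*t) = t*(t - 3)*(t^3 + 7*t^2 + 15*t + 9) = t*(t - 3)*(t + 3)*(t^2 + 4*t + 3) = t*(t - 3)*(t + 1)*(t + 3)*(t + 3)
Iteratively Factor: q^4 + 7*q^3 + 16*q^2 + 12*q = (q + 3)*(q^3 + 4*q^2 + 4*q) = (q + 2)*(q + 3)*(q^2 + 2*q) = q*(q + 2)*(q + 3)*(q + 2)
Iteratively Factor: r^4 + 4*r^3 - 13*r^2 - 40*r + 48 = (r + 4)*(r^3 - 13*r + 12) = (r + 4)^2*(r^2 - 4*r + 3) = (r - 3)*(r + 4)^2*(r - 1)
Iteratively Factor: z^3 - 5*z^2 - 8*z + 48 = (z - 4)*(z^2 - z - 12) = (z - 4)*(z + 3)*(z - 4)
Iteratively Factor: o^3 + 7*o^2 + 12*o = (o + 4)*(o^2 + 3*o) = o*(o + 4)*(o + 3)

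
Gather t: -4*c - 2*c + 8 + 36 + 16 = 60 - 6*c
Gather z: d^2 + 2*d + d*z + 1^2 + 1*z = d^2 + 2*d + z*(d + 1) + 1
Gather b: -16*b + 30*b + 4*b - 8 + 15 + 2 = 18*b + 9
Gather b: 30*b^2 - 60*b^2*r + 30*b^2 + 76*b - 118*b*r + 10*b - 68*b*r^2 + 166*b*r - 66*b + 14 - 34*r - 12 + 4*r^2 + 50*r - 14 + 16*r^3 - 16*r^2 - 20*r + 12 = b^2*(60 - 60*r) + b*(-68*r^2 + 48*r + 20) + 16*r^3 - 12*r^2 - 4*r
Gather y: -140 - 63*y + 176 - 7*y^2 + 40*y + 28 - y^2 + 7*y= -8*y^2 - 16*y + 64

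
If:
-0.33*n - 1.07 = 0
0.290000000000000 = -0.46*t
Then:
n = -3.24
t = -0.63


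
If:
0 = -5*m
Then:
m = 0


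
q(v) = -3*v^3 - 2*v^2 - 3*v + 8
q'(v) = -9*v^2 - 4*v - 3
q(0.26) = 7.03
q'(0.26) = -4.65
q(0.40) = 6.29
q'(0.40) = -6.04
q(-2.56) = 52.90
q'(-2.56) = -51.74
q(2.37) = -50.28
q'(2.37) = -63.03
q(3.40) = -143.23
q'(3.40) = -120.64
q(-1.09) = 12.78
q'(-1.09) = -9.33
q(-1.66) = 21.19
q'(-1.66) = -21.16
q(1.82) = -22.17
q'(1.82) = -40.09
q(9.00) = -2368.00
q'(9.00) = -768.00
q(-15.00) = 9728.00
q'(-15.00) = -1968.00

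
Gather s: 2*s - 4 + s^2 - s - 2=s^2 + s - 6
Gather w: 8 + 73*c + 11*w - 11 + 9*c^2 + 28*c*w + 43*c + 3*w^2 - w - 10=9*c^2 + 116*c + 3*w^2 + w*(28*c + 10) - 13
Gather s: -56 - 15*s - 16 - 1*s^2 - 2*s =-s^2 - 17*s - 72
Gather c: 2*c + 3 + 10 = 2*c + 13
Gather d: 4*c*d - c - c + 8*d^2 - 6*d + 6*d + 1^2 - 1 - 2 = 4*c*d - 2*c + 8*d^2 - 2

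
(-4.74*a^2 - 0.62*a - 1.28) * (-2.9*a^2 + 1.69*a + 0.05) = 13.746*a^4 - 6.2126*a^3 + 2.4272*a^2 - 2.1942*a - 0.064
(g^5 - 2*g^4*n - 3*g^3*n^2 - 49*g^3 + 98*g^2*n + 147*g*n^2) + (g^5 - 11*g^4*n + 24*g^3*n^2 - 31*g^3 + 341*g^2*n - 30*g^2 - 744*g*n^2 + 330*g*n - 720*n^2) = 2*g^5 - 13*g^4*n + 21*g^3*n^2 - 80*g^3 + 439*g^2*n - 30*g^2 - 597*g*n^2 + 330*g*n - 720*n^2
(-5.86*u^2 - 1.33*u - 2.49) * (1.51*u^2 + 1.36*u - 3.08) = -8.8486*u^4 - 9.9779*u^3 + 12.4801*u^2 + 0.71*u + 7.6692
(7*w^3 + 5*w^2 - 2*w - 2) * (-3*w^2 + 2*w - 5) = -21*w^5 - w^4 - 19*w^3 - 23*w^2 + 6*w + 10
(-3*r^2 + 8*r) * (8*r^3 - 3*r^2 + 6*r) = -24*r^5 + 73*r^4 - 42*r^3 + 48*r^2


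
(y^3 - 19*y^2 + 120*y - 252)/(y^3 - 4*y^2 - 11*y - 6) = (y^2 - 13*y + 42)/(y^2 + 2*y + 1)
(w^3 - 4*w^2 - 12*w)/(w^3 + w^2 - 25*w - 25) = w*(w^2 - 4*w - 12)/(w^3 + w^2 - 25*w - 25)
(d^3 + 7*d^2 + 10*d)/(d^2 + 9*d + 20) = d*(d + 2)/(d + 4)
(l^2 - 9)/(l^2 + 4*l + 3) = (l - 3)/(l + 1)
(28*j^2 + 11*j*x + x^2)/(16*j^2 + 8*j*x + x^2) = (7*j + x)/(4*j + x)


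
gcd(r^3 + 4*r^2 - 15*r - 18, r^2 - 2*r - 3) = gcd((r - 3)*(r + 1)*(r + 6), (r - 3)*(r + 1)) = r^2 - 2*r - 3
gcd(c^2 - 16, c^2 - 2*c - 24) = c + 4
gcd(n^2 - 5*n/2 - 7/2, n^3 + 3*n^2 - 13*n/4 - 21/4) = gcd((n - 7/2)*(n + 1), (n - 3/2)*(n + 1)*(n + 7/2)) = n + 1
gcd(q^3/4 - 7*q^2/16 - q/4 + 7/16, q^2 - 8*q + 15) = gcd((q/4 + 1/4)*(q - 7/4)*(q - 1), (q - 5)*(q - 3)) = 1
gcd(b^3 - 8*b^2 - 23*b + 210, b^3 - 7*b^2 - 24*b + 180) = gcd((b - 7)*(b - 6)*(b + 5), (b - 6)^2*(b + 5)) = b^2 - b - 30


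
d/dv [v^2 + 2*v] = 2*v + 2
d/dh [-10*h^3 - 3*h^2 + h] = -30*h^2 - 6*h + 1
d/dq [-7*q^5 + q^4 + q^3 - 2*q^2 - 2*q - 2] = -35*q^4 + 4*q^3 + 3*q^2 - 4*q - 2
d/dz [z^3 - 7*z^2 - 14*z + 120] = 3*z^2 - 14*z - 14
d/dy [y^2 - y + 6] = 2*y - 1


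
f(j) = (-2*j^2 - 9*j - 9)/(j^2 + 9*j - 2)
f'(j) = (-4*j - 9)/(j^2 + 9*j - 2) + (-2*j - 9)*(-2*j^2 - 9*j - 9)/(j^2 + 9*j - 2)^2 = (-9*j^2 + 26*j + 99)/(j^4 + 18*j^3 + 77*j^2 - 36*j + 4)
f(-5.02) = 0.65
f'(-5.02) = -0.53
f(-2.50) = -0.05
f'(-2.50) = -0.07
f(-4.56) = 0.43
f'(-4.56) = -0.42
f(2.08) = -1.73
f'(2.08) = 0.26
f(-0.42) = 0.99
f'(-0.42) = 2.75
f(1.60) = -1.91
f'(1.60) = 0.53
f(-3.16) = 0.03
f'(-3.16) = -0.17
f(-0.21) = 1.87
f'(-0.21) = 6.30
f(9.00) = -1.58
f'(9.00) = -0.02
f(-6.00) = 1.35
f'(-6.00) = -0.95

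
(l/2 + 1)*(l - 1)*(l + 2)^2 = l^4/2 + 5*l^3/2 + 3*l^2 - 2*l - 4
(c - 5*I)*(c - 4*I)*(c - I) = c^3 - 10*I*c^2 - 29*c + 20*I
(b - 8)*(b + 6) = b^2 - 2*b - 48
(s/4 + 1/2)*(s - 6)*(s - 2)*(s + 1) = s^4/4 - 5*s^3/4 - 5*s^2/2 + 5*s + 6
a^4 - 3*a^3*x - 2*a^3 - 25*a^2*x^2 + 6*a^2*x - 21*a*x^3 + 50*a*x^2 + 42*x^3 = (a - 2)*(a - 7*x)*(a + x)*(a + 3*x)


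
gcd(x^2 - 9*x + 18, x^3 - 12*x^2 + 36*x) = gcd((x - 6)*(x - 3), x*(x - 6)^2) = x - 6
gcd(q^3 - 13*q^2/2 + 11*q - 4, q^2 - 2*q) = q - 2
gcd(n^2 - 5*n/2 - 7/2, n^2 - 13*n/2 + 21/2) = n - 7/2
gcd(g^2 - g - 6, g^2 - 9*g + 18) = g - 3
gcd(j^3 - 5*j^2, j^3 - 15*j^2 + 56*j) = j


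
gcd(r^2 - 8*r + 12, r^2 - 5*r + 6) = r - 2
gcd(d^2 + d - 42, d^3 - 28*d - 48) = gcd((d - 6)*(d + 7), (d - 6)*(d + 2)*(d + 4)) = d - 6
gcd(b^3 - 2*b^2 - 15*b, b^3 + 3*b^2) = b^2 + 3*b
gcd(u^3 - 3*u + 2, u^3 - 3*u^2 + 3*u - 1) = u^2 - 2*u + 1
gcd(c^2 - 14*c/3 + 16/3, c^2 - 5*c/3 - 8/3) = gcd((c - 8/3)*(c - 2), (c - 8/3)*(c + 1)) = c - 8/3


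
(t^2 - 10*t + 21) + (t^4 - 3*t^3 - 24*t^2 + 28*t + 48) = t^4 - 3*t^3 - 23*t^2 + 18*t + 69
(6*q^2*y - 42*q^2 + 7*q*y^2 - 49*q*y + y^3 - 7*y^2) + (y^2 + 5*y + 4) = 6*q^2*y - 42*q^2 + 7*q*y^2 - 49*q*y + y^3 - 6*y^2 + 5*y + 4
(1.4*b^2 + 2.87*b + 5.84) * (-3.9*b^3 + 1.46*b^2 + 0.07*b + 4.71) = -5.46*b^5 - 9.149*b^4 - 18.4878*b^3 + 15.3213*b^2 + 13.9265*b + 27.5064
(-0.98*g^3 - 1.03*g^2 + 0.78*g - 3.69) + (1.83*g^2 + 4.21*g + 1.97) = -0.98*g^3 + 0.8*g^2 + 4.99*g - 1.72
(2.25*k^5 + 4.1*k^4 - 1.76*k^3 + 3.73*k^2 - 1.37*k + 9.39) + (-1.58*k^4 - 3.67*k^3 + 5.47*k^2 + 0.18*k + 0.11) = 2.25*k^5 + 2.52*k^4 - 5.43*k^3 + 9.2*k^2 - 1.19*k + 9.5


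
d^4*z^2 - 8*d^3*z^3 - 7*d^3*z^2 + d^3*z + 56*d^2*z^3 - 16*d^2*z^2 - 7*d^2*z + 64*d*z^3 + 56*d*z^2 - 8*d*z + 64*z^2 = (d - 8)*(d - 8*z)*(d*z + 1)*(d*z + z)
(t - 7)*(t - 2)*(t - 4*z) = t^3 - 4*t^2*z - 9*t^2 + 36*t*z + 14*t - 56*z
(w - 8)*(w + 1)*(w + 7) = w^3 - 57*w - 56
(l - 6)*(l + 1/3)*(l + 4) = l^3 - 5*l^2/3 - 74*l/3 - 8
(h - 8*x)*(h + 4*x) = h^2 - 4*h*x - 32*x^2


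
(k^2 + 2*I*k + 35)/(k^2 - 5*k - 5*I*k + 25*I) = (k + 7*I)/(k - 5)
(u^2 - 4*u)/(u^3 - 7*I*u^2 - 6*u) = (4 - u)/(-u^2 + 7*I*u + 6)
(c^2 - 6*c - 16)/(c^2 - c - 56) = (c + 2)/(c + 7)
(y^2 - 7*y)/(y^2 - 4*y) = (y - 7)/(y - 4)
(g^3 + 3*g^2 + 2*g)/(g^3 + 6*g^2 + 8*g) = (g + 1)/(g + 4)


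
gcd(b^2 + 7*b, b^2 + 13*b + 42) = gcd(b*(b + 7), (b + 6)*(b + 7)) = b + 7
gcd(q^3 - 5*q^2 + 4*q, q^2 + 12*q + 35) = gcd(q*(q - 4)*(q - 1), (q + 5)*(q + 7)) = 1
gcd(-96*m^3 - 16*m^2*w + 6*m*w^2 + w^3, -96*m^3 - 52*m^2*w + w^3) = 6*m + w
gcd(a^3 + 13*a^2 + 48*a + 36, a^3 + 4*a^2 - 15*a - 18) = a^2 + 7*a + 6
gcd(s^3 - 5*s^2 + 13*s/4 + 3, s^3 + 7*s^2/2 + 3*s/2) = s + 1/2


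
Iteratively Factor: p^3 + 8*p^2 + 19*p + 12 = (p + 1)*(p^2 + 7*p + 12) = (p + 1)*(p + 3)*(p + 4)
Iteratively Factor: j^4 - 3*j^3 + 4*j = (j - 2)*(j^3 - j^2 - 2*j) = j*(j - 2)*(j^2 - j - 2) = j*(j - 2)*(j + 1)*(j - 2)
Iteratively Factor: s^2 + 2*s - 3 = (s + 3)*(s - 1)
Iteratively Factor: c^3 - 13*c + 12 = (c + 4)*(c^2 - 4*c + 3) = (c - 3)*(c + 4)*(c - 1)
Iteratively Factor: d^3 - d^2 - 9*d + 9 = (d - 1)*(d^2 - 9) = (d - 1)*(d + 3)*(d - 3)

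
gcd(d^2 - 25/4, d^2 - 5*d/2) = d - 5/2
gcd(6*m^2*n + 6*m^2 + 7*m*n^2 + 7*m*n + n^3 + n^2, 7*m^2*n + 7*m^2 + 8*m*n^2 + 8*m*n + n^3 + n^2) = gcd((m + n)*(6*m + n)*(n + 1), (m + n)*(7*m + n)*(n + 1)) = m*n + m + n^2 + n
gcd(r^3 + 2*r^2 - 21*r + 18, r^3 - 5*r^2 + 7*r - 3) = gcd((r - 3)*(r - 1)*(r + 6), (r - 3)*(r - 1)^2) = r^2 - 4*r + 3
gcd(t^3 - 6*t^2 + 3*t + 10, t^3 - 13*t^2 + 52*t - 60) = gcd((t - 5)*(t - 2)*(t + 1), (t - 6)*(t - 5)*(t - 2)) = t^2 - 7*t + 10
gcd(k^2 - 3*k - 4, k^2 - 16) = k - 4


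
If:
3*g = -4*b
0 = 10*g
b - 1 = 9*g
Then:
No Solution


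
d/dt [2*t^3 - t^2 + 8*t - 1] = 6*t^2 - 2*t + 8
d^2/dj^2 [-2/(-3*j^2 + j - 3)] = 4*(-9*j^2 + 3*j + (6*j - 1)^2 - 9)/(3*j^2 - j + 3)^3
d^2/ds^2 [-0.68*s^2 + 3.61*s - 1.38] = -1.36000000000000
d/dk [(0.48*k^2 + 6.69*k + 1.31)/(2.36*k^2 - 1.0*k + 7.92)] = (-16.2684*k^2 + 1.42*k + 54.2948)/(5.5696*k^4 - 4.72*k^3 + 38.3824*k^2 - 15.84*k + 62.7264)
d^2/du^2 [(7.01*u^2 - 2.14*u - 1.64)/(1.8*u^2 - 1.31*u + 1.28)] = (19.19196*u^3 - 128.78784*u^2 + 52.78608*u + 17.721976)/(5.832*u^6 - 12.7332*u^5 + 21.70854*u^4 - 20.357531*u^3 + 15.437184*u^2 - 6.438912*u + 2.097152)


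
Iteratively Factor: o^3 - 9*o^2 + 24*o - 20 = (o - 5)*(o^2 - 4*o + 4) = (o - 5)*(o - 2)*(o - 2)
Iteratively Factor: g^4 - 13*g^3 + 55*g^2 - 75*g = (g - 5)*(g^3 - 8*g^2 + 15*g) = (g - 5)^2*(g^2 - 3*g) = (g - 5)^2*(g - 3)*(g)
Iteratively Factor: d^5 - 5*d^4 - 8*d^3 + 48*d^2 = (d + 3)*(d^4 - 8*d^3 + 16*d^2) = (d - 4)*(d + 3)*(d^3 - 4*d^2) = d*(d - 4)*(d + 3)*(d^2 - 4*d) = d*(d - 4)^2*(d + 3)*(d)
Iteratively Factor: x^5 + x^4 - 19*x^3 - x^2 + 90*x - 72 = (x + 4)*(x^4 - 3*x^3 - 7*x^2 + 27*x - 18) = (x - 2)*(x + 4)*(x^3 - x^2 - 9*x + 9) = (x - 2)*(x - 1)*(x + 4)*(x^2 - 9) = (x - 2)*(x - 1)*(x + 3)*(x + 4)*(x - 3)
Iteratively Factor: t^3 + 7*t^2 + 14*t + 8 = (t + 1)*(t^2 + 6*t + 8) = (t + 1)*(t + 4)*(t + 2)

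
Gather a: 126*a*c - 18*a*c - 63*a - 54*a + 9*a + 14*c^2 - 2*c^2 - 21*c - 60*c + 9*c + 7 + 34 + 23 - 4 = a*(108*c - 108) + 12*c^2 - 72*c + 60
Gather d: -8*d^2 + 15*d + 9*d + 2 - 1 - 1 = -8*d^2 + 24*d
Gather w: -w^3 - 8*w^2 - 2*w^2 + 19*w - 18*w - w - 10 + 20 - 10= -w^3 - 10*w^2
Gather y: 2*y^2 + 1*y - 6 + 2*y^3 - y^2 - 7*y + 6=2*y^3 + y^2 - 6*y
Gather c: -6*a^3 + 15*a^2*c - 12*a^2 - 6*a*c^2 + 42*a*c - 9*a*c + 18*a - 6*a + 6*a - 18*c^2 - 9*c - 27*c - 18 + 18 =-6*a^3 - 12*a^2 + 18*a + c^2*(-6*a - 18) + c*(15*a^2 + 33*a - 36)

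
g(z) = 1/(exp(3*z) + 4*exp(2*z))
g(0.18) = 0.13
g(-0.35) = 0.43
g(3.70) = 0.00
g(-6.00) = 40663.50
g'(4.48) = -0.00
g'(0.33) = -0.22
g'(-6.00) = -81352.18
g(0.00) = 0.20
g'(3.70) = -0.00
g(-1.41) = 3.95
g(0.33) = 0.10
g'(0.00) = -0.44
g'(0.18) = -0.30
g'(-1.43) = -8.47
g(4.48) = 0.00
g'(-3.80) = -996.30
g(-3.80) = 496.77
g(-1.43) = 4.12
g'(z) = (-3*exp(3*z) - 8*exp(2*z))/(exp(3*z) + 4*exp(2*z))^2 = (-3*exp(z) - 8)*exp(-2*z)/(exp(z) + 4)^2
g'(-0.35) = -0.92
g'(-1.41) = -8.13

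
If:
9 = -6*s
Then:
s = -3/2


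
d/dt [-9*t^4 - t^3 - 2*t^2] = t*(-36*t^2 - 3*t - 4)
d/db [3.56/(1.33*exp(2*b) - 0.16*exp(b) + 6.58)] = (0.5696 - 9.4696*exp(b))*exp(b)/(1.33*exp(2*b) - 0.16*exp(b) + 6.58)^2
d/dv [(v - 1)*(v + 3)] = 2*v + 2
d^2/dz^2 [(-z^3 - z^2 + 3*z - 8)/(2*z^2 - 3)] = 6*(2*z^3 - 38*z^2 + 9*z - 19)/(8*z^6 - 36*z^4 + 54*z^2 - 27)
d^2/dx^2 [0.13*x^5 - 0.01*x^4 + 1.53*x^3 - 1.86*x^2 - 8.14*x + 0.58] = 2.6*x^3 - 0.12*x^2 + 9.18*x - 3.72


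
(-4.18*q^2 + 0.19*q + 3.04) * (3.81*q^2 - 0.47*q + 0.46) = -15.9258*q^4 + 2.6885*q^3 + 9.5703*q^2 - 1.3414*q + 1.3984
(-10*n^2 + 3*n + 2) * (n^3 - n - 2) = -10*n^5 + 3*n^4 + 12*n^3 + 17*n^2 - 8*n - 4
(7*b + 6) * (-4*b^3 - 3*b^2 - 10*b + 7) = -28*b^4 - 45*b^3 - 88*b^2 - 11*b + 42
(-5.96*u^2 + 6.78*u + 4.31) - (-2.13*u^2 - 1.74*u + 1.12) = -3.83*u^2 + 8.52*u + 3.19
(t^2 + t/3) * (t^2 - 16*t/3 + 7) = t^4 - 5*t^3 + 47*t^2/9 + 7*t/3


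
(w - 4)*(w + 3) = w^2 - w - 12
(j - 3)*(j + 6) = j^2 + 3*j - 18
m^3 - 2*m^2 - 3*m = m*(m - 3)*(m + 1)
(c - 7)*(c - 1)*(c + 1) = c^3 - 7*c^2 - c + 7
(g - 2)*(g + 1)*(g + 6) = g^3 + 5*g^2 - 8*g - 12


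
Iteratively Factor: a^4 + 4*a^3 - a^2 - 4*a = (a - 1)*(a^3 + 5*a^2 + 4*a) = a*(a - 1)*(a^2 + 5*a + 4) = a*(a - 1)*(a + 4)*(a + 1)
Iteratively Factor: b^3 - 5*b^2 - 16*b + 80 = (b - 5)*(b^2 - 16) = (b - 5)*(b - 4)*(b + 4)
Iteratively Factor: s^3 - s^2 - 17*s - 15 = (s + 1)*(s^2 - 2*s - 15) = (s - 5)*(s + 1)*(s + 3)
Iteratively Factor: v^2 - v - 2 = (v - 2)*(v + 1)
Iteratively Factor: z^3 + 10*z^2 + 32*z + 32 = (z + 2)*(z^2 + 8*z + 16) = (z + 2)*(z + 4)*(z + 4)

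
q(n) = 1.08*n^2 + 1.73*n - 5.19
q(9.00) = 97.86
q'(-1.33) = -1.14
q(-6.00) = 23.31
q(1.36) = -0.84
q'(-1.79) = -2.14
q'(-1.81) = -2.18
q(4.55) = 25.04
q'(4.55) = 11.56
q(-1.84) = -4.72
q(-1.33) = -5.58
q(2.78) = 7.97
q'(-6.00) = -11.23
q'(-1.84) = -2.24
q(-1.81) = -4.78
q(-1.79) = -4.83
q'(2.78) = 7.73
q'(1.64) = 5.27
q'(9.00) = 21.17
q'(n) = 2.16*n + 1.73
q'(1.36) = 4.67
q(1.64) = 0.55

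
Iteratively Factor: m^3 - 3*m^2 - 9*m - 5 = (m - 5)*(m^2 + 2*m + 1) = (m - 5)*(m + 1)*(m + 1)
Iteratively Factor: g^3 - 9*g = (g - 3)*(g^2 + 3*g) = (g - 3)*(g + 3)*(g)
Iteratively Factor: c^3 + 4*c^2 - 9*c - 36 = (c + 3)*(c^2 + c - 12) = (c - 3)*(c + 3)*(c + 4)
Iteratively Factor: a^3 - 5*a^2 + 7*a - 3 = (a - 1)*(a^2 - 4*a + 3) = (a - 1)^2*(a - 3)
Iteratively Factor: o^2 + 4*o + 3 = (o + 1)*(o + 3)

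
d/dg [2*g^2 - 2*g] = 4*g - 2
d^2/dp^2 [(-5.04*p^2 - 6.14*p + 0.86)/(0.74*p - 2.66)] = (1.77635683940025e-15*p^2 + 7.105427357601e-15*p - 94.552128)/(0.405224*p^3 - 4.369848*p^2 + 15.707832*p - 18.821096)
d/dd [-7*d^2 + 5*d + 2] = 5 - 14*d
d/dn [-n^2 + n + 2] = 1 - 2*n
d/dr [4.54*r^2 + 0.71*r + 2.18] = 9.08*r + 0.71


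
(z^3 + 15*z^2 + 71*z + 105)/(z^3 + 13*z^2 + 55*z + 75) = (z + 7)/(z + 5)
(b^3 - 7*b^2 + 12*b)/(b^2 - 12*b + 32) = b*(b - 3)/(b - 8)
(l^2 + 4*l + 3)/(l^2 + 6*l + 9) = (l + 1)/(l + 3)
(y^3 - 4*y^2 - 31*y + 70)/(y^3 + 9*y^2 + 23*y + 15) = (y^2 - 9*y + 14)/(y^2 + 4*y + 3)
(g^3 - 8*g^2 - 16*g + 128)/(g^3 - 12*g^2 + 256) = (g - 4)/(g - 8)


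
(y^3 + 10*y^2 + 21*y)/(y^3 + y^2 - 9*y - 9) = y*(y + 7)/(y^2 - 2*y - 3)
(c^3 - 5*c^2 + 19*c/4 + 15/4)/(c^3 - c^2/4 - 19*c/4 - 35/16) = 4*(c - 3)/(4*c + 7)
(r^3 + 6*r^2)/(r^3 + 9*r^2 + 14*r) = r*(r + 6)/(r^2 + 9*r + 14)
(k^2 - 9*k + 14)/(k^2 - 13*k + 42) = (k - 2)/(k - 6)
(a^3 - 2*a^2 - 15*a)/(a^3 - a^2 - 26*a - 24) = a*(-a^2 + 2*a + 15)/(-a^3 + a^2 + 26*a + 24)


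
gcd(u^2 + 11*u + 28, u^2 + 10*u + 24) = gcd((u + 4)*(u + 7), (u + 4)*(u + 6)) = u + 4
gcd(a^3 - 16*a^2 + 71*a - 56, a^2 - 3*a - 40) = a - 8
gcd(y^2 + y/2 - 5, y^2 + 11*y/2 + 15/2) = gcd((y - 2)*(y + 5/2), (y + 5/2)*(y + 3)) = y + 5/2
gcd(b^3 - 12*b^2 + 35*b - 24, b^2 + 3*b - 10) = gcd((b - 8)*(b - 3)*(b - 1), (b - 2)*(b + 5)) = 1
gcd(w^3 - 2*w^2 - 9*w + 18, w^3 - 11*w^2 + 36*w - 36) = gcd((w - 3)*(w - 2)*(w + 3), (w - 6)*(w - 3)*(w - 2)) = w^2 - 5*w + 6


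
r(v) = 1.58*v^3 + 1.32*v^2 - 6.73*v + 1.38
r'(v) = 4.74*v^2 + 2.64*v - 6.73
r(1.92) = 4.51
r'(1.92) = 15.81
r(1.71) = 1.63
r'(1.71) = 11.64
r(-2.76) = -3.21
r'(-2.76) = 22.09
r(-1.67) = 8.94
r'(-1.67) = 2.08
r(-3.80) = -40.68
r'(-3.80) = 51.68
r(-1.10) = 8.28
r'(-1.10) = -3.90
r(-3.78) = -39.66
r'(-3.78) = 51.02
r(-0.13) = 2.27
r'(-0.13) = -6.99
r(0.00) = 1.38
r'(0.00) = -6.73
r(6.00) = 349.80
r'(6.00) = 179.75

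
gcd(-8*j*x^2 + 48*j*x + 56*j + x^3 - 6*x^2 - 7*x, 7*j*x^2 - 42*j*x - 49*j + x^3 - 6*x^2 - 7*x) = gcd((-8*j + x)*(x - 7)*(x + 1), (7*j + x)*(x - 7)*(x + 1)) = x^2 - 6*x - 7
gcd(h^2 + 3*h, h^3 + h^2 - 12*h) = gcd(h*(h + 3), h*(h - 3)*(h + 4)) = h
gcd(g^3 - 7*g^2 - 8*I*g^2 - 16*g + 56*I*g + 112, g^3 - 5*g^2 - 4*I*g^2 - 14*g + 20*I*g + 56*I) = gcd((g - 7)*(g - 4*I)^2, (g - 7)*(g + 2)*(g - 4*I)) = g^2 + g*(-7 - 4*I) + 28*I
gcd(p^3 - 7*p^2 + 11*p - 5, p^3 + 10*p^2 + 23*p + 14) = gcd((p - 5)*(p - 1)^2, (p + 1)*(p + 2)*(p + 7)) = 1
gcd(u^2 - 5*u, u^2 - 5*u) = u^2 - 5*u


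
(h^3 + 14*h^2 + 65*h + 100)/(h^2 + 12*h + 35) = (h^2 + 9*h + 20)/(h + 7)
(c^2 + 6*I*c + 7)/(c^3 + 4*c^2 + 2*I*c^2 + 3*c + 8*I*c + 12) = (c + 7*I)/(c^2 + c*(4 + 3*I) + 12*I)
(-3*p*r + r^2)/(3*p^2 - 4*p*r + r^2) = -r/(p - r)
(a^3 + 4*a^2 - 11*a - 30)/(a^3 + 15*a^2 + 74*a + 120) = (a^2 - a - 6)/(a^2 + 10*a + 24)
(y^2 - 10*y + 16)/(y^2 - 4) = (y - 8)/(y + 2)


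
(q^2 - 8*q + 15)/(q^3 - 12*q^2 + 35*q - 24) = (q - 5)/(q^2 - 9*q + 8)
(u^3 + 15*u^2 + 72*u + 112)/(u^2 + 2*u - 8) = (u^2 + 11*u + 28)/(u - 2)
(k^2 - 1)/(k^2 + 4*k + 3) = (k - 1)/(k + 3)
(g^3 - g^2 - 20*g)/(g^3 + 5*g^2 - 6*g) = (g^2 - g - 20)/(g^2 + 5*g - 6)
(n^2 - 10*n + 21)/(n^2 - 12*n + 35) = (n - 3)/(n - 5)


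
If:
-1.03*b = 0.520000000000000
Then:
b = -0.50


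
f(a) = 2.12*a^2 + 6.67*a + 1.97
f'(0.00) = 6.67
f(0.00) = 1.97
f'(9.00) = 44.83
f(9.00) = 233.72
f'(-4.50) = -12.41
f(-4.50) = 14.88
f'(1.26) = 12.01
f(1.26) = 13.74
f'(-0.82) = 3.19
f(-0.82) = -2.07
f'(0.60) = 9.21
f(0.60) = 6.74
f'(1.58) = 13.37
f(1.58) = 17.80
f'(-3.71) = -9.06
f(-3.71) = 6.40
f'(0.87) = 10.36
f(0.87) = 9.38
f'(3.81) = 22.82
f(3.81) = 58.16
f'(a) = 4.24*a + 6.67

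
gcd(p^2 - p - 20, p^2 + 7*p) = 1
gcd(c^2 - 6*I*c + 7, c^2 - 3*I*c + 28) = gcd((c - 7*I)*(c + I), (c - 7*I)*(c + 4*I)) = c - 7*I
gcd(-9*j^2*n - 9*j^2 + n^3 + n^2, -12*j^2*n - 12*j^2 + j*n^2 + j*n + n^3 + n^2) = 3*j*n + 3*j - n^2 - n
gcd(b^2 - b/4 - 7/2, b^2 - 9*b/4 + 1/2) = b - 2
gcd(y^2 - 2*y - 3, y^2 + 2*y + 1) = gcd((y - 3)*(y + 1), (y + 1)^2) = y + 1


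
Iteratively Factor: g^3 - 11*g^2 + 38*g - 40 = (g - 4)*(g^2 - 7*g + 10) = (g - 5)*(g - 4)*(g - 2)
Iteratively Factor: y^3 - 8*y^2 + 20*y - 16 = (y - 2)*(y^2 - 6*y + 8) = (y - 2)^2*(y - 4)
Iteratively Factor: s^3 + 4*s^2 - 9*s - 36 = (s + 4)*(s^2 - 9) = (s - 3)*(s + 4)*(s + 3)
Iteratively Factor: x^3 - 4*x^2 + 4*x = (x - 2)*(x^2 - 2*x) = x*(x - 2)*(x - 2)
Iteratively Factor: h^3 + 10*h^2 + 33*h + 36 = (h + 4)*(h^2 + 6*h + 9) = (h + 3)*(h + 4)*(h + 3)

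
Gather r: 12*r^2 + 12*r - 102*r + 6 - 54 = 12*r^2 - 90*r - 48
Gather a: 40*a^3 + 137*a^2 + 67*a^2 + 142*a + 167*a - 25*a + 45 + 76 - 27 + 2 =40*a^3 + 204*a^2 + 284*a + 96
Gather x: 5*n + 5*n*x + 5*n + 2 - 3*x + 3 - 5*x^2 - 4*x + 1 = 10*n - 5*x^2 + x*(5*n - 7) + 6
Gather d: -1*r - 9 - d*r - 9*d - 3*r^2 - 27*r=d*(-r - 9) - 3*r^2 - 28*r - 9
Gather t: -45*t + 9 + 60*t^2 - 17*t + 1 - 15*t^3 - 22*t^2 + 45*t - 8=-15*t^3 + 38*t^2 - 17*t + 2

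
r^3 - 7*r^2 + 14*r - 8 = (r - 4)*(r - 2)*(r - 1)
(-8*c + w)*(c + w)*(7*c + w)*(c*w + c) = -56*c^4*w - 56*c^4 - 57*c^3*w^2 - 57*c^3*w + c*w^4 + c*w^3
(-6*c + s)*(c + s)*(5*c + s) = -30*c^3 - 31*c^2*s + s^3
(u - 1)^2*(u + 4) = u^3 + 2*u^2 - 7*u + 4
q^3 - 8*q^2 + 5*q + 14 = (q - 7)*(q - 2)*(q + 1)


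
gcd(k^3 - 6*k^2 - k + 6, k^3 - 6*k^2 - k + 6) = k^3 - 6*k^2 - k + 6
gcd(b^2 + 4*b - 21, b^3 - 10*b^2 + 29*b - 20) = 1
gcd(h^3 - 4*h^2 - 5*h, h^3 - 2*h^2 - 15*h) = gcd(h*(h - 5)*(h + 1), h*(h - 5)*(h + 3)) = h^2 - 5*h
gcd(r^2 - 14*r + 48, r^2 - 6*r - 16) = r - 8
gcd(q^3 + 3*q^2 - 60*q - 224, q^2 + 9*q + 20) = q + 4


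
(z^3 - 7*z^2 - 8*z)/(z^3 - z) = (z - 8)/(z - 1)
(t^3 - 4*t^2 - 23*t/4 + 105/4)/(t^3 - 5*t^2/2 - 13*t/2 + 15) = (t - 7/2)/(t - 2)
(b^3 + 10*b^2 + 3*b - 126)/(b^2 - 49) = (b^2 + 3*b - 18)/(b - 7)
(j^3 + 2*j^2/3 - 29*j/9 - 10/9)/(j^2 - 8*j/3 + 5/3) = (3*j^2 + 7*j + 2)/(3*(j - 1))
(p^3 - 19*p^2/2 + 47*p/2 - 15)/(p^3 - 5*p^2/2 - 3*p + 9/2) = (2*p^2 - 17*p + 30)/(2*p^2 - 3*p - 9)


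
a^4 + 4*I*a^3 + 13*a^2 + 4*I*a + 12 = (a - 2*I)*(a - I)*(a + I)*(a + 6*I)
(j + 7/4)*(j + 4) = j^2 + 23*j/4 + 7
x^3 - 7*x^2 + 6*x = x*(x - 6)*(x - 1)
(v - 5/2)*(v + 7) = v^2 + 9*v/2 - 35/2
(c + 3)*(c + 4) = c^2 + 7*c + 12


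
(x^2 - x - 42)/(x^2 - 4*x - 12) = (-x^2 + x + 42)/(-x^2 + 4*x + 12)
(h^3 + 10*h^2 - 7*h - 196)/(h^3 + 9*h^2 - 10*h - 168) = (h + 7)/(h + 6)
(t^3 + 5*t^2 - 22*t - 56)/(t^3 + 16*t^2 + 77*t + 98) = (t - 4)/(t + 7)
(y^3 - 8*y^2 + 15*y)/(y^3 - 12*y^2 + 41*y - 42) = y*(y - 5)/(y^2 - 9*y + 14)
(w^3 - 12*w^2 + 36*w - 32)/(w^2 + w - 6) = (w^2 - 10*w + 16)/(w + 3)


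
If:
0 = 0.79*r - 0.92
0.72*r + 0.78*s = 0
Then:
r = 1.16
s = -1.07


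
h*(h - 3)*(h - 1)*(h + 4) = h^4 - 13*h^2 + 12*h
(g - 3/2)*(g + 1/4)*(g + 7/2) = g^3 + 9*g^2/4 - 19*g/4 - 21/16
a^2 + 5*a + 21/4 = (a + 3/2)*(a + 7/2)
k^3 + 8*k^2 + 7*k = k*(k + 1)*(k + 7)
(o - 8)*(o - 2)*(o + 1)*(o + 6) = o^4 - 3*o^3 - 48*o^2 + 52*o + 96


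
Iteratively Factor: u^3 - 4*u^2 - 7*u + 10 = (u + 2)*(u^2 - 6*u + 5) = (u - 1)*(u + 2)*(u - 5)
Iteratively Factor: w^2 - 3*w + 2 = (w - 2)*(w - 1)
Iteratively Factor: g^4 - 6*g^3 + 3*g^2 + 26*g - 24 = (g - 3)*(g^3 - 3*g^2 - 6*g + 8) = (g - 4)*(g - 3)*(g^2 + g - 2) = (g - 4)*(g - 3)*(g + 2)*(g - 1)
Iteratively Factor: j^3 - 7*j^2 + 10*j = (j - 2)*(j^2 - 5*j) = j*(j - 2)*(j - 5)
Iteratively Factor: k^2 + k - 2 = (k + 2)*(k - 1)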